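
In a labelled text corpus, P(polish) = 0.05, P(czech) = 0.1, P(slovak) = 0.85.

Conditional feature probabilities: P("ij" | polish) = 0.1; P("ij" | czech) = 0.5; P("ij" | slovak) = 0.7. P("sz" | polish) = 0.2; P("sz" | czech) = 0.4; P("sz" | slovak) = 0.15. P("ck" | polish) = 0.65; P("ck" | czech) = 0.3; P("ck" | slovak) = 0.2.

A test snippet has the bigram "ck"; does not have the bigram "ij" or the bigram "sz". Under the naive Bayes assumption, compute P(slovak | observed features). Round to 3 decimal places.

polish: 0.05 × (1−0.1) × (1−0.2) × 0.65 = 0.0234
czech: 0.1 × (1−0.5) × (1−0.4) × 0.3 = 0.009
slovak: 0.85 × (1−0.7) × (1−0.15) × 0.2 = 0.04335
P(slovak | x) = 0.04335 / 0.07575 ≈ 0.572

0.572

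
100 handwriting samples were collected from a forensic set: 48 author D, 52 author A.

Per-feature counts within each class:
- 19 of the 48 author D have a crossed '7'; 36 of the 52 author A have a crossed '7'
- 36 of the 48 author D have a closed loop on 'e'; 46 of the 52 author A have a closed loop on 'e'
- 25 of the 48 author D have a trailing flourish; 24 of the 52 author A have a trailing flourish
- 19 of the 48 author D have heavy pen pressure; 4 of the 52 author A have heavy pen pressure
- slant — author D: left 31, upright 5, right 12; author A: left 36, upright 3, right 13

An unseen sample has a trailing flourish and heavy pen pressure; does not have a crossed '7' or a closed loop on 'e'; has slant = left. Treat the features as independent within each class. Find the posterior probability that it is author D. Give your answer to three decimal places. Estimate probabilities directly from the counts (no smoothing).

0.955

author D: (48/100) × (29/48) × (12/48) × (25/48) × (19/48) × (31/48) ≈ 0.00965316
author A: (52/100) × (16/52) × (6/52) × (24/52) × (4/52) × (36/52) ≈ 0.000453766
P(author D | x) = 0.00965316 / 0.010106926 ≈ 0.955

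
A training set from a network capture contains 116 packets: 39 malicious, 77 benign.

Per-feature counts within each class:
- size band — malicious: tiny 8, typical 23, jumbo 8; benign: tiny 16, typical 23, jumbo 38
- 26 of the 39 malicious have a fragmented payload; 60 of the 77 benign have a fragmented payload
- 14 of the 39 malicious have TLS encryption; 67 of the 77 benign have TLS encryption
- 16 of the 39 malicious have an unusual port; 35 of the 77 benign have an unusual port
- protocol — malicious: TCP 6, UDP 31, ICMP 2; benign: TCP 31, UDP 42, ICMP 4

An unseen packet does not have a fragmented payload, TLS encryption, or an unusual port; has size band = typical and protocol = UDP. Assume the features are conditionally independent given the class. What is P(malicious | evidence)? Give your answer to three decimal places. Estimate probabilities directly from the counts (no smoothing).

0.922

malicious: (39/116) × (23/39) × (13/39) × (25/39) × (23/39) × (31/39) ≈ 0.0198602
benign: (77/116) × (23/77) × (17/77) × (10/77) × (42/77) × (42/77) ≈ 0.00169143
P(malicious | x) = 0.0198602 / 0.02155163 ≈ 0.922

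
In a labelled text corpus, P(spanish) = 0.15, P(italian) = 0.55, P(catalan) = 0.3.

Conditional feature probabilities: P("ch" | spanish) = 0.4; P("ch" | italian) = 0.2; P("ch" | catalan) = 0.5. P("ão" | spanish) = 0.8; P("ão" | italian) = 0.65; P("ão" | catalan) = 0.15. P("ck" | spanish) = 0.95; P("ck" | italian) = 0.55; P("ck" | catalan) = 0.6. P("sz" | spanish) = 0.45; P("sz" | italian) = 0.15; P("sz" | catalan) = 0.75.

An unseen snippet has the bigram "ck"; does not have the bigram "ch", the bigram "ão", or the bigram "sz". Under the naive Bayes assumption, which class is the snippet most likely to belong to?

spanish: 0.15 × (1−0.4) × (1−0.8) × 0.95 × (1−0.45) = 0.009405
italian: 0.55 × (1−0.2) × (1−0.65) × 0.55 × (1−0.15) = 0.071995
catalan: 0.3 × (1−0.5) × (1−0.15) × 0.6 × (1−0.75) = 0.019125
Highest score → italian.

italian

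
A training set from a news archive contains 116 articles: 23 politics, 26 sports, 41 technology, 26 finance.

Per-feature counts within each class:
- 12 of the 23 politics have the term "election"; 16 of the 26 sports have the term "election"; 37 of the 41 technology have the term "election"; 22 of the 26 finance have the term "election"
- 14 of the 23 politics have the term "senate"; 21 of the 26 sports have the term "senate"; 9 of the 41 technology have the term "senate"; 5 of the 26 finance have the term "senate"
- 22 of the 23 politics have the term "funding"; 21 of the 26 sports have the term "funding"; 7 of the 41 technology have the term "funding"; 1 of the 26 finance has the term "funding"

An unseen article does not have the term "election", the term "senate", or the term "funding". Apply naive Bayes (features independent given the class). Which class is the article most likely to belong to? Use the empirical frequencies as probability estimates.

politics: (23/116) × (11/23) × (9/23) × (1/23) ≈ 0.00161332
sports: (26/116) × (10/26) × (5/26) × (5/26) ≈ 0.00318812
technology: (41/116) × (4/41) × (32/41) × (34/41) ≈ 0.0223184
finance: (26/116) × (4/26) × (21/26) × (25/26) ≈ 0.0267802
Highest score → finance.

finance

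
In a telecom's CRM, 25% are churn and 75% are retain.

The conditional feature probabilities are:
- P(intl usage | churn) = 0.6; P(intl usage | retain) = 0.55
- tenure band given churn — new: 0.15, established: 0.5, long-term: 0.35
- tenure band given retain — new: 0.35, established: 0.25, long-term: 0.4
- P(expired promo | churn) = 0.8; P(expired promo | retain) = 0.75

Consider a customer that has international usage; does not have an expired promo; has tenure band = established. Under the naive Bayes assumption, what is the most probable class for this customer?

churn: 0.25 × 0.6 × 0.5 × (1−0.8) = 0.015
retain: 0.75 × 0.55 × 0.25 × (1−0.75) = 0.02578125
Highest score → retain.

retain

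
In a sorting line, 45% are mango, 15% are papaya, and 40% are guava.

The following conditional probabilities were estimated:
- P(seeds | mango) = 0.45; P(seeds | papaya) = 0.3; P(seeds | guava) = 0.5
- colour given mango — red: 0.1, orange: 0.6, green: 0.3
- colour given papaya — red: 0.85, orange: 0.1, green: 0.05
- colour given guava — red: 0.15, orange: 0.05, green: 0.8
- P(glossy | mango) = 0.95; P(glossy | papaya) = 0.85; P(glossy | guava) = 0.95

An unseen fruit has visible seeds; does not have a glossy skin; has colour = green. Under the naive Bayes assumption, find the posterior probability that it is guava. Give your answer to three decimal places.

0.703

mango: 0.45 × 0.45 × 0.3 × (1−0.95) = 0.0030375
papaya: 0.15 × 0.3 × 0.05 × (1−0.85) = 0.0003375
guava: 0.4 × 0.5 × 0.8 × (1−0.95) = 0.008
P(guava | x) = 0.008 / 0.011375 ≈ 0.703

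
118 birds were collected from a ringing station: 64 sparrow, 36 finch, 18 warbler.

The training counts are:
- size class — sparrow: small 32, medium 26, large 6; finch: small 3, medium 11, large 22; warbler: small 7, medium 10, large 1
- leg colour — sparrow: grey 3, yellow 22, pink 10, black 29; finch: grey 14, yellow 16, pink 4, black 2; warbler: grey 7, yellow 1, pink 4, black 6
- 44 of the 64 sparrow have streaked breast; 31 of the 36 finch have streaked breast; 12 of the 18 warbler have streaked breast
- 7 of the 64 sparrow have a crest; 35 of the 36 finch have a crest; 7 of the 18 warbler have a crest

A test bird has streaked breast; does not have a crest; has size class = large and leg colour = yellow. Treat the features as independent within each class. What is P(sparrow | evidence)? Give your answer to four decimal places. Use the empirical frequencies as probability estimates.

sparrow: (64/118) × (6/64) × (22/64) × (44/64) × (57/64) ≈ 0.0107024
finch: (36/118) × (22/36) × (16/36) × (31/36) × (1/36) ≈ 0.00198205
warbler: (18/118) × (1/18) × (1/18) × (12/18) × (11/18) ≈ 0.000191811
P(sparrow | x) = 0.0107024 / 0.012876261 ≈ 0.8312

0.8312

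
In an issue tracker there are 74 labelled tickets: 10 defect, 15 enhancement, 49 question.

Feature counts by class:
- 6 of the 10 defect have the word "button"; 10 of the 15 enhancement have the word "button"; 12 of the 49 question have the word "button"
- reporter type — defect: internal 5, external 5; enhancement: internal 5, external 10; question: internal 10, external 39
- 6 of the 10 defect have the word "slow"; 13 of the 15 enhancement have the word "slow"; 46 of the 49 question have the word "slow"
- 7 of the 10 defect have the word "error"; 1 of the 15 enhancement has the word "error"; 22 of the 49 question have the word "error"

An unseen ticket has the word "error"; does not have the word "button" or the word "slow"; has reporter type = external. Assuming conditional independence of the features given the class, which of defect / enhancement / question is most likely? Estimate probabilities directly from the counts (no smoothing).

question

defect: (10/74) × (4/10) × (5/10) × (4/10) × (7/10) ≈ 0.00756757
enhancement: (15/74) × (5/15) × (10/15) × (2/15) × (1/15) ≈ 0.0004004
question: (49/74) × (37/49) × (39/49) × (3/49) × (22/49) ≈ 0.0109393
Highest score → question.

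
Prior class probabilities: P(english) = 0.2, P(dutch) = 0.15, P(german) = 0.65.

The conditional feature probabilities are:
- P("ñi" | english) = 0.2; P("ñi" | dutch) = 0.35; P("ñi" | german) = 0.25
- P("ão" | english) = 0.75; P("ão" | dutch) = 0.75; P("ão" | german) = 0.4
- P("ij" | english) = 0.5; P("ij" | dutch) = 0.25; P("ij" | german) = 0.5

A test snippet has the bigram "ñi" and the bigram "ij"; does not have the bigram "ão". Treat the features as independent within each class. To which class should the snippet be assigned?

german

english: 0.2 × 0.2 × (1−0.75) × 0.5 = 0.005
dutch: 0.15 × 0.35 × (1−0.75) × 0.25 = 0.00328125
german: 0.65 × 0.25 × (1−0.4) × 0.5 = 0.04875
Highest score → german.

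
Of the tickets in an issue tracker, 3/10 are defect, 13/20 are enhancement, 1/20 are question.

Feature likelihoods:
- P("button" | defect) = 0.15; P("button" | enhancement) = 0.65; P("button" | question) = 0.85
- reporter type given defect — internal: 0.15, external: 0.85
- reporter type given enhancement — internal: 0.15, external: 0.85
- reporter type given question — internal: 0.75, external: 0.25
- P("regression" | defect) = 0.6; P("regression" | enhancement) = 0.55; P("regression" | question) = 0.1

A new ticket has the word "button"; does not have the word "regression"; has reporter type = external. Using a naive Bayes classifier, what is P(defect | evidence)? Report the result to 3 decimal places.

0.082

defect: 0.3 × 0.15 × 0.85 × (1−0.6) = 0.0153
enhancement: 0.65 × 0.65 × 0.85 × (1−0.55) = 0.16160625
question: 0.05 × 0.85 × 0.25 × (1−0.1) = 0.0095625
P(defect | x) = 0.0153 / 0.18646875 ≈ 0.082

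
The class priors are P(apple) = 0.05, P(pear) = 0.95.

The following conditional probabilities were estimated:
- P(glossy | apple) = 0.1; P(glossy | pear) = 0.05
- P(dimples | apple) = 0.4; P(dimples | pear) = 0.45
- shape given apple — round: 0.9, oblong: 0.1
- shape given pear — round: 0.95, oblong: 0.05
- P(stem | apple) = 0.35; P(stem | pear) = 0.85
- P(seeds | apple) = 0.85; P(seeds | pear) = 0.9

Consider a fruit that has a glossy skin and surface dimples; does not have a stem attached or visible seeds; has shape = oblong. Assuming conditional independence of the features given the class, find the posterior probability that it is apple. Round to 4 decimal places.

apple: 0.05 × 0.1 × 0.4 × 0.1 × (1−0.35) × (1−0.85) = 0.0000195
pear: 0.95 × 0.05 × 0.45 × 0.05 × (1−0.85) × (1−0.9) = 0.00001603125
P(apple | x) = 0.0000195 / 0.00003553125 ≈ 0.5488

0.5488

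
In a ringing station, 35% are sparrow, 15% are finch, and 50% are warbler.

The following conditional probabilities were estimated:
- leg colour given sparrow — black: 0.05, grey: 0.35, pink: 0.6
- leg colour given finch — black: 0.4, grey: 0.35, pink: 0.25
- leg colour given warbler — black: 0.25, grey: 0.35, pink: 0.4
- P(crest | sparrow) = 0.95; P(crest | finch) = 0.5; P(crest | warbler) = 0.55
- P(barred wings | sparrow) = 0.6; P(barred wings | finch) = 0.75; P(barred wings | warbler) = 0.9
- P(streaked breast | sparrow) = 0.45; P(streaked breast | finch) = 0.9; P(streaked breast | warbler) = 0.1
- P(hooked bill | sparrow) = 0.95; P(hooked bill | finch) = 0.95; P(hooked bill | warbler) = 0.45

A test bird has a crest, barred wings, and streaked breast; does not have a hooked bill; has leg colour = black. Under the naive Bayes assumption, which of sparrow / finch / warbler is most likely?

sparrow: 0.35 × 0.05 × 0.95 × 0.6 × 0.45 × (1−0.95) = 0.0002244375
finch: 0.15 × 0.4 × 0.5 × 0.75 × 0.9 × (1−0.95) = 0.0010125
warbler: 0.5 × 0.25 × 0.55 × 0.9 × 0.1 × (1−0.45) = 0.003403125
Highest score → warbler.

warbler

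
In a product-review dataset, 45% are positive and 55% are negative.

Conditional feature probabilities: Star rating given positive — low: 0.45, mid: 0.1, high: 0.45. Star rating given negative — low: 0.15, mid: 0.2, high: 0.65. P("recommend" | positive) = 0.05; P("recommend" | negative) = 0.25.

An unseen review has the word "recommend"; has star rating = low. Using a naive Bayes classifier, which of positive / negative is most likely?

positive: 0.45 × 0.45 × 0.05 = 0.010125
negative: 0.55 × 0.15 × 0.25 = 0.020625
Highest score → negative.

negative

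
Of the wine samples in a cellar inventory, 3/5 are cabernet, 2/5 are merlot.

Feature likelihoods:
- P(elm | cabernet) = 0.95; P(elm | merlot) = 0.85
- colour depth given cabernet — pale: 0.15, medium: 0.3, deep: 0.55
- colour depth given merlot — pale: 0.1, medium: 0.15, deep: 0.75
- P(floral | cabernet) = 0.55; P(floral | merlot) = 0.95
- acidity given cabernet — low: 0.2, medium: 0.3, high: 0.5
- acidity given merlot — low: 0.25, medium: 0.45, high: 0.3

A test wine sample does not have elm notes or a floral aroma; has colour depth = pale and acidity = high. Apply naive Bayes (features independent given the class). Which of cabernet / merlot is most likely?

cabernet

cabernet: 0.6 × (1−0.95) × 0.15 × (1−0.55) × 0.5 = 0.0010125
merlot: 0.4 × (1−0.85) × 0.1 × (1−0.95) × 0.3 = 0.00009
Highest score → cabernet.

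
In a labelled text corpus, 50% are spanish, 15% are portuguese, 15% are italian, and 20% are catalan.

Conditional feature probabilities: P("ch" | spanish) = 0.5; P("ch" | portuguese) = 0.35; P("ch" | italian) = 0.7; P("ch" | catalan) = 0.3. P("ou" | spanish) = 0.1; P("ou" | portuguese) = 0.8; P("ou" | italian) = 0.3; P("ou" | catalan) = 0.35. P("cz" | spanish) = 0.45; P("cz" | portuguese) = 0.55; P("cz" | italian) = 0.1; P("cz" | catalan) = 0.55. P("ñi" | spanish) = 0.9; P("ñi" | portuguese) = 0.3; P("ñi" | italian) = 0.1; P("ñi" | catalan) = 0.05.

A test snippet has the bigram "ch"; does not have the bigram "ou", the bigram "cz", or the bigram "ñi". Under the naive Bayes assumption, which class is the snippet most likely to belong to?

italian

spanish: 0.5 × 0.5 × (1−0.1) × (1−0.45) × (1−0.9) = 0.012375
portuguese: 0.15 × 0.35 × (1−0.8) × (1−0.55) × (1−0.3) = 0.0033075
italian: 0.15 × 0.7 × (1−0.3) × (1−0.1) × (1−0.1) = 0.059535
catalan: 0.2 × 0.3 × (1−0.35) × (1−0.55) × (1−0.05) = 0.0166725
Highest score → italian.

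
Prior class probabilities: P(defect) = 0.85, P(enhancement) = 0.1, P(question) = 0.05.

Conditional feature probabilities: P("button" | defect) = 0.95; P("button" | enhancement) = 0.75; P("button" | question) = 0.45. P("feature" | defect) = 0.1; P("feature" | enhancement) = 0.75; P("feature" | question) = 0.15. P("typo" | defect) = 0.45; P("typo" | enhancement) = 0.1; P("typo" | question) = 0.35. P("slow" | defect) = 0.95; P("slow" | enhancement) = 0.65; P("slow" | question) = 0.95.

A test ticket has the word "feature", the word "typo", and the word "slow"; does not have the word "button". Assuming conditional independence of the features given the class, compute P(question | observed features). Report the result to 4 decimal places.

0.3112

defect: 0.85 × (1−0.95) × 0.1 × 0.45 × 0.95 = 0.001816875
enhancement: 0.1 × (1−0.75) × 0.75 × 0.1 × 0.65 = 0.00121875
question: 0.05 × (1−0.45) × 0.15 × 0.35 × 0.95 = 0.0013715625
P(question | x) = 0.0013715625 / 0.0044071875 ≈ 0.3112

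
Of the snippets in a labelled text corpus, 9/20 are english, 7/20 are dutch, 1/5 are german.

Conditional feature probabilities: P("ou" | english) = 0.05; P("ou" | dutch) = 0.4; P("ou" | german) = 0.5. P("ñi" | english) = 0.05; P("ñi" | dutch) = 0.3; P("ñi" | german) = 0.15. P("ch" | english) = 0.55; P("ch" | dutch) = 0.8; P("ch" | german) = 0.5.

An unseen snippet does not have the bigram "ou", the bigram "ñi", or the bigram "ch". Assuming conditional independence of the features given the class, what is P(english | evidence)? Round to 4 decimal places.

english: 0.45 × (1−0.05) × (1−0.05) × (1−0.55) = 0.18275625
dutch: 0.35 × (1−0.4) × (1−0.3) × (1−0.8) = 0.0294
german: 0.2 × (1−0.5) × (1−0.15) × (1−0.5) = 0.0425
P(english | x) = 0.18275625 / 0.25465625 ≈ 0.7177

0.7177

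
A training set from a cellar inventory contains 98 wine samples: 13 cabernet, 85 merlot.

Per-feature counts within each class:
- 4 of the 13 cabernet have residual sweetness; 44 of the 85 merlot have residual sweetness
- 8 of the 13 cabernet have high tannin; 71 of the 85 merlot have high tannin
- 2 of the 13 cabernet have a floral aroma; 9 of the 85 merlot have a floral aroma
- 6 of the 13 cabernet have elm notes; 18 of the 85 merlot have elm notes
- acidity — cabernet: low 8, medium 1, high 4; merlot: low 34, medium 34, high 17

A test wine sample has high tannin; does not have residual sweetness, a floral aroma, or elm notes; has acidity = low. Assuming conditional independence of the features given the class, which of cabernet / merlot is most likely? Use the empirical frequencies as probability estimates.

merlot

cabernet: (13/98) × (9/13) × (8/13) × (11/13) × (7/13) × (8/13) ≈ 0.0158458
merlot: (85/98) × (41/85) × (71/85) × (76/85) × (67/85) × (34/85) ≈ 0.0985162
Highest score → merlot.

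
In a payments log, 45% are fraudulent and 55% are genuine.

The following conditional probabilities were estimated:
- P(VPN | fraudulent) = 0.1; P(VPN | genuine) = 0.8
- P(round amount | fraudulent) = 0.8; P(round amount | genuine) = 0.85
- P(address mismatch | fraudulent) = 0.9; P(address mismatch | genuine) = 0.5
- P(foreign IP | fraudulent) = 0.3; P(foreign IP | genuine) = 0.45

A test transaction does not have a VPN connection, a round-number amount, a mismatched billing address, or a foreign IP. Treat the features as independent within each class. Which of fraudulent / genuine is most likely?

fraudulent: 0.45 × (1−0.1) × (1−0.8) × (1−0.9) × (1−0.3) = 0.00567
genuine: 0.55 × (1−0.8) × (1−0.85) × (1−0.5) × (1−0.45) = 0.0045375
Highest score → fraudulent.

fraudulent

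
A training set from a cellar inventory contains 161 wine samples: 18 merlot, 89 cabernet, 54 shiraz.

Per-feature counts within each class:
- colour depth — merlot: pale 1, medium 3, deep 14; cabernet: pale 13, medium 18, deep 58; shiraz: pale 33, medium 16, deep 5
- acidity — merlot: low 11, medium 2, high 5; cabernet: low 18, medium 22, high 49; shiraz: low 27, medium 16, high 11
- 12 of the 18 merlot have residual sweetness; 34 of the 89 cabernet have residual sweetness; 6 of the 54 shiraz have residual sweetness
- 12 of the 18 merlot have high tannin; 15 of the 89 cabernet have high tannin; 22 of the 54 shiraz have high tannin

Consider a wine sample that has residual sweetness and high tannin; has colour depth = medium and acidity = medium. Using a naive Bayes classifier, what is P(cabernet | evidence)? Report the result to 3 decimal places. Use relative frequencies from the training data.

0.441

merlot: (18/161) × (3/18) × (2/18) × (12/18) × (12/18) ≈ 0.000920175
cabernet: (89/161) × (18/89) × (22/89) × (34/89) × (15/89) ≈ 0.00177938
shiraz: (54/161) × (16/54) × (16/54) × (6/54) × (22/54) ≈ 0.00133293
P(cabernet | x) = 0.00177938 / 0.004032485 ≈ 0.441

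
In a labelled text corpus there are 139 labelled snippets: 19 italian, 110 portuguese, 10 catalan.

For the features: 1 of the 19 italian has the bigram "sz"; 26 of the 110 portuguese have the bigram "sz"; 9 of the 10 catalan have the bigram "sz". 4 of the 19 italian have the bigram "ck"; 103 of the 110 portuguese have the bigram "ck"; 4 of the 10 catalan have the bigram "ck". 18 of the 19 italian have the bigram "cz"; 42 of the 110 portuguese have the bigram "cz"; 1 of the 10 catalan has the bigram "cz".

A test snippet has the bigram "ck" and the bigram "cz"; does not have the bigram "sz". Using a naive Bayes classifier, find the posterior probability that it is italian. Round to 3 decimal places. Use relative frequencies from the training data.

italian: (19/139) × (18/19) × (4/19) × (18/19) ≈ 0.0258275
portuguese: (110/139) × (84/110) × (103/110) × (42/110) ≈ 0.216056
catalan: (10/139) × (1/10) × (4/10) × (1/10) ≈ 0.00028777
P(italian | x) = 0.0258275 / 0.24217127 ≈ 0.107

0.107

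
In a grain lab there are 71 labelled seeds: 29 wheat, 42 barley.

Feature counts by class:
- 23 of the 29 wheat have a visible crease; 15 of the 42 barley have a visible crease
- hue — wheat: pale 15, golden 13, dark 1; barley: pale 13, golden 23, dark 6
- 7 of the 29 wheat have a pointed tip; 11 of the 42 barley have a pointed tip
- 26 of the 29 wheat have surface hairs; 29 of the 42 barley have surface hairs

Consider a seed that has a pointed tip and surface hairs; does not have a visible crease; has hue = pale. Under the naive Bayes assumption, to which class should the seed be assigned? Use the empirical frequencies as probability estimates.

barley

wheat: (29/71) × (6/29) × (15/29) × (7/29) × (26/29) ≈ 0.00945936
barley: (42/71) × (27/42) × (13/42) × (11/42) × (29/42) ≈ 0.0212859
Highest score → barley.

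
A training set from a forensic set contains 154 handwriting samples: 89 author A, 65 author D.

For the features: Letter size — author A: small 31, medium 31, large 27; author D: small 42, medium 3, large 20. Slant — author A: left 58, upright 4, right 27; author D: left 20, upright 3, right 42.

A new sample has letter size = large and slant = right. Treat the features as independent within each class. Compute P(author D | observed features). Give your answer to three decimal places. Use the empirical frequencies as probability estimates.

author A: (89/154) × (27/89) × (27/89) ≈ 0.0531884
author D: (65/154) × (20/65) × (42/65) ≈ 0.0839161
P(author D | x) = 0.0839161 / 0.1371045 ≈ 0.612

0.612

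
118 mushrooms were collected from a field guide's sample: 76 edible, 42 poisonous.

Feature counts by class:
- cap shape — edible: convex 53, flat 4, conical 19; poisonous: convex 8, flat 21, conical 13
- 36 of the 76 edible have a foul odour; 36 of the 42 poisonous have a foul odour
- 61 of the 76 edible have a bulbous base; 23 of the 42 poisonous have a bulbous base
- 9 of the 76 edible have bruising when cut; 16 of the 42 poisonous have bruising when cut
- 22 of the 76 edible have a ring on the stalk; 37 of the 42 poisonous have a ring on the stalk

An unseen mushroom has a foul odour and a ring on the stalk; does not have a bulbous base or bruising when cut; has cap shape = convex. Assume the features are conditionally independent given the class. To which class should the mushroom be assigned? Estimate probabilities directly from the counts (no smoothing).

edible: (76/118) × (53/76) × (36/76) × (15/76) × (67/76) × (22/76) ≈ 0.010716
poisonous: (42/118) × (8/42) × (36/42) × (19/42) × (26/42) × (37/42) ≈ 0.0143365
Highest score → poisonous.

poisonous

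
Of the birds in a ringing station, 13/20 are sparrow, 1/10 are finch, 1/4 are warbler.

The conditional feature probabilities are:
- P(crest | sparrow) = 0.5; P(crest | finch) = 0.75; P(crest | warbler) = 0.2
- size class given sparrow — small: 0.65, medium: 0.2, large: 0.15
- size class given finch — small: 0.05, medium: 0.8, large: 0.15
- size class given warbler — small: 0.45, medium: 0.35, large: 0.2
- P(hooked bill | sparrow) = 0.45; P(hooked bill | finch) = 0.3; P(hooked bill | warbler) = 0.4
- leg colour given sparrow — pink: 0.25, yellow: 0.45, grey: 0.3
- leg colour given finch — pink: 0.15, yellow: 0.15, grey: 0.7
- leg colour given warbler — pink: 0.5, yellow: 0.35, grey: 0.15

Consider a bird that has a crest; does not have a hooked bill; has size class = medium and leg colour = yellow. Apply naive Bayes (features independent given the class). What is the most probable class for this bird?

sparrow

sparrow: 0.65 × 0.5 × 0.2 × (1−0.45) × 0.45 = 0.0160875
finch: 0.1 × 0.75 × 0.8 × (1−0.3) × 0.15 = 0.0063
warbler: 0.25 × 0.2 × 0.35 × (1−0.4) × 0.35 = 0.003675
Highest score → sparrow.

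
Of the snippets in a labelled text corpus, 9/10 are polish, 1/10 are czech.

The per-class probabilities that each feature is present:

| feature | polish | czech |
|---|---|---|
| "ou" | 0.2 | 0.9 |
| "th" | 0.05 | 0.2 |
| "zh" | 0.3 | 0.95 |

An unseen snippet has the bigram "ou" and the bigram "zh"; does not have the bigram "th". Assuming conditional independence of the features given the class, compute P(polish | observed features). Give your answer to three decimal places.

0.429

polish: 0.9 × 0.2 × (1−0.05) × 0.3 = 0.0513
czech: 0.1 × 0.9 × (1−0.2) × 0.95 = 0.0684
P(polish | x) = 0.0513 / 0.1197 ≈ 0.429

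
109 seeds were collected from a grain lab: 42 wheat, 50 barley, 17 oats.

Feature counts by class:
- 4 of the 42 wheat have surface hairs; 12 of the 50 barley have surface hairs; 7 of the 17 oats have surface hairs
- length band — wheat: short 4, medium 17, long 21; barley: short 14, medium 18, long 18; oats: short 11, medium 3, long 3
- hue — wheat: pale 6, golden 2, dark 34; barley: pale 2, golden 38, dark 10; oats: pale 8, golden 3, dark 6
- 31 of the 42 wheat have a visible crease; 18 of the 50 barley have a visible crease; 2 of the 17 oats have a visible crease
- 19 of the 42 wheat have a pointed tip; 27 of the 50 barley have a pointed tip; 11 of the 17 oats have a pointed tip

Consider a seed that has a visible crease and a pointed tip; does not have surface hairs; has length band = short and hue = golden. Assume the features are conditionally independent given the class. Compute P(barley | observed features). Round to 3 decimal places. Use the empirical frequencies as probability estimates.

0.916

wheat: (42/109) × (38/42) × (4/42) × (2/42) × (31/42) × (19/42) ≈ 0.000527916
barley: (50/109) × (38/50) × (14/50) × (38/50) × (18/50) × (27/50) ≈ 0.014422
oats: (17/109) × (10/17) × (11/17) × (3/17) × (2/17) × (11/17) ≈ 0.00079747
P(barley | x) = 0.014422 / 0.015747386 ≈ 0.916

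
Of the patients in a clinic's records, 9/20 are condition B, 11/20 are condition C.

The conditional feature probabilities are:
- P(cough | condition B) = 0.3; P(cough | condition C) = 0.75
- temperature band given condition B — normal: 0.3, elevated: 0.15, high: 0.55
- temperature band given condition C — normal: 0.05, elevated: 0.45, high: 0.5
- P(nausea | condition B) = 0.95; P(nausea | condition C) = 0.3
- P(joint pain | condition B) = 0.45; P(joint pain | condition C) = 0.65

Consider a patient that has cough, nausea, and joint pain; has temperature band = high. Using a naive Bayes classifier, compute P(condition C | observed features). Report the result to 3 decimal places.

condition B: 0.45 × 0.3 × 0.55 × 0.95 × 0.45 = 0.031741875
condition C: 0.55 × 0.75 × 0.5 × 0.3 × 0.65 = 0.04021875
P(condition C | x) = 0.04021875 / 0.071960625 ≈ 0.559

0.559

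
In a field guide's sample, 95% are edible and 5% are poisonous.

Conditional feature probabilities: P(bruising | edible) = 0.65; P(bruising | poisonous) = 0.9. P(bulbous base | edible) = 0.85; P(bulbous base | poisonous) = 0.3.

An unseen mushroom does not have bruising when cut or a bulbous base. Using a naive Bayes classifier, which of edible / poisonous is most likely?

edible: 0.95 × (1−0.65) × (1−0.85) = 0.049875
poisonous: 0.05 × (1−0.9) × (1−0.3) = 0.0035
Highest score → edible.

edible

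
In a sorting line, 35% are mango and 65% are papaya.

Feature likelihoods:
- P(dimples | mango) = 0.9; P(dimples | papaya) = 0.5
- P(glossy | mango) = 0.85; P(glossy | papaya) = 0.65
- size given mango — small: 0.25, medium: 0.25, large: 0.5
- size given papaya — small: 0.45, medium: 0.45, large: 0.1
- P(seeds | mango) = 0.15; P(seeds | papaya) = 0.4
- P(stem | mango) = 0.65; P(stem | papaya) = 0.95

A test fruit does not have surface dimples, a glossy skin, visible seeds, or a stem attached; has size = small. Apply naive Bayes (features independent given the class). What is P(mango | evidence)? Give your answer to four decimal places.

mango: 0.35 × (1−0.9) × (1−0.85) × 0.25 × (1−0.15) × (1−0.65) = 0.00039046875
papaya: 0.65 × (1−0.5) × (1−0.65) × 0.45 × (1−0.4) × (1−0.95) = 0.001535625
P(mango | x) = 0.00039046875 / 0.00192609375 ≈ 0.2027

0.2027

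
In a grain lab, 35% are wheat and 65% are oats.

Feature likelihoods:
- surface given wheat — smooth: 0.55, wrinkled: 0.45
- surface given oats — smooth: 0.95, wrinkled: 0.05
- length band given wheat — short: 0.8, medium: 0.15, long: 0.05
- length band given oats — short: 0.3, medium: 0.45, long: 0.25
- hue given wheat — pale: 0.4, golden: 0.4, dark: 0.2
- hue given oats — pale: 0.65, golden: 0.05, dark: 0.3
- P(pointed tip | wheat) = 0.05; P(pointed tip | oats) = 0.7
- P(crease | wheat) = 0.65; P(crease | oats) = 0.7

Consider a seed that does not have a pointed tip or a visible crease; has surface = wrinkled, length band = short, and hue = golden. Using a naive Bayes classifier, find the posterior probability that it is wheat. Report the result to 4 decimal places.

wheat: 0.35 × 0.45 × 0.8 × 0.4 × (1−0.05) × (1−0.65) = 0.016758
oats: 0.65 × 0.05 × 0.3 × 0.05 × (1−0.7) × (1−0.7) = 0.000043875
P(wheat | x) = 0.016758 / 0.016801875 ≈ 0.9974

0.9974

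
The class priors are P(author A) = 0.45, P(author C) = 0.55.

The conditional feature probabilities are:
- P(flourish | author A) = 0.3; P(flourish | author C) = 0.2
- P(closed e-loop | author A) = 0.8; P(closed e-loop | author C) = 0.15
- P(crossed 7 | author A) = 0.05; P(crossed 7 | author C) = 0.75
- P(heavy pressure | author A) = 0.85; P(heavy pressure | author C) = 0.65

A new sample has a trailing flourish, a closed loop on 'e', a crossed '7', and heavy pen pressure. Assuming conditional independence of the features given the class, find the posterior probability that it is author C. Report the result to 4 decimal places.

author A: 0.45 × 0.3 × 0.8 × 0.05 × 0.85 = 0.00459
author C: 0.55 × 0.2 × 0.15 × 0.75 × 0.65 = 0.00804375
P(author C | x) = 0.00804375 / 0.01263375 ≈ 0.6367

0.6367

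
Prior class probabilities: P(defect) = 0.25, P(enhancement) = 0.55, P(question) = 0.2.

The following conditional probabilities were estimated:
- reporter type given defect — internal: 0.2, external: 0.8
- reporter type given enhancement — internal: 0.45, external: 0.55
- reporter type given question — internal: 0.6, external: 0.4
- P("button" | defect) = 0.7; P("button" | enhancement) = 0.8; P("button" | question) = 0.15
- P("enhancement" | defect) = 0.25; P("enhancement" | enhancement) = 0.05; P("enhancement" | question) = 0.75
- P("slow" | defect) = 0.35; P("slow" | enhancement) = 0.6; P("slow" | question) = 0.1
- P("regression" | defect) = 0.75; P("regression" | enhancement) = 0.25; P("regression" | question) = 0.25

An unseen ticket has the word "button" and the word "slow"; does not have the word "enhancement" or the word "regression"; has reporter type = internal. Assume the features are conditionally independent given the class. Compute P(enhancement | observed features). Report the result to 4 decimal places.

defect: 0.25 × 0.2 × 0.7 × (1−0.25) × 0.35 × (1−0.75) = 0.002296875
enhancement: 0.55 × 0.45 × 0.8 × (1−0.05) × 0.6 × (1−0.25) = 0.084645
question: 0.2 × 0.6 × 0.15 × (1−0.75) × 0.1 × (1−0.25) = 0.0003375
P(enhancement | x) = 0.084645 / 0.087279375 ≈ 0.9698

0.9698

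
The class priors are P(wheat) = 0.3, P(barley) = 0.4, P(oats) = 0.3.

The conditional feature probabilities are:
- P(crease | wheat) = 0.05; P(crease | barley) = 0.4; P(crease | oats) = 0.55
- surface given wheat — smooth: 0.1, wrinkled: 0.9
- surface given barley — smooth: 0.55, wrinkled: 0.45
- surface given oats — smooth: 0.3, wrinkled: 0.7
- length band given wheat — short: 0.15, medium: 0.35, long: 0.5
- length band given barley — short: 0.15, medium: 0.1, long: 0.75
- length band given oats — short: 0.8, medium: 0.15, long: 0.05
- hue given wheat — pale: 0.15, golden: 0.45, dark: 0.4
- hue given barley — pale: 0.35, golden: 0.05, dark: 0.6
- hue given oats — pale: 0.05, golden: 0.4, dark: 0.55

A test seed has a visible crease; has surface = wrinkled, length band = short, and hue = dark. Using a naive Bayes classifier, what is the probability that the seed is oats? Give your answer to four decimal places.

0.8745

wheat: 0.3 × 0.05 × 0.9 × 0.15 × 0.4 = 0.00081
barley: 0.4 × 0.4 × 0.45 × 0.15 × 0.6 = 0.00648
oats: 0.3 × 0.55 × 0.7 × 0.8 × 0.55 = 0.05082
P(oats | x) = 0.05082 / 0.05811 ≈ 0.8745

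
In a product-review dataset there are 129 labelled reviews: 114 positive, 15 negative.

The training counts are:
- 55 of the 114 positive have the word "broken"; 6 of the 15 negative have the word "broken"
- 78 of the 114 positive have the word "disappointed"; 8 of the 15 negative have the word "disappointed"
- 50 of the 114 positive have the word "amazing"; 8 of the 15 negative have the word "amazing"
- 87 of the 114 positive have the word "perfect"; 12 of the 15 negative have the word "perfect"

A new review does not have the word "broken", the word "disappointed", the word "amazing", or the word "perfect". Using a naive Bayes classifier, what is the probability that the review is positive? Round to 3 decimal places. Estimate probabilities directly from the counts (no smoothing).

positive: (114/129) × (59/114) × (36/114) × (64/114) × (27/114) ≈ 0.0192041
negative: (15/129) × (9/15) × (7/15) × (7/15) × (3/15) ≈ 0.00303876
P(positive | x) = 0.0192041 / 0.02224286 ≈ 0.863

0.863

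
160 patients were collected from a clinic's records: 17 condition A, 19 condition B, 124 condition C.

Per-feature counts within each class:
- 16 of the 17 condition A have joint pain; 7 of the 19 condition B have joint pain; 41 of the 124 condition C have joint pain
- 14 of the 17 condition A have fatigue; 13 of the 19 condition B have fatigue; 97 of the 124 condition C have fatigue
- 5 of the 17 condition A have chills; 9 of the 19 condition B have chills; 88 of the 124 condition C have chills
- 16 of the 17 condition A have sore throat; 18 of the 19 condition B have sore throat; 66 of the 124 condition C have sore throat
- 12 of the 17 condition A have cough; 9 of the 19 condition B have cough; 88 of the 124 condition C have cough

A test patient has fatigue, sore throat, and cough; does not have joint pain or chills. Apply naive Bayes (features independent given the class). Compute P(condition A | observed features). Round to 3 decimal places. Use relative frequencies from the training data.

0.041

condition A: (17/160) × (1/17) × (14/17) × (12/17) × (16/17) × (12/17) ≈ 0.00241376
condition B: (19/160) × (12/19) × (13/19) × (10/19) × (18/19) × (9/19) ≈ 0.0121201
condition C: (124/160) × (83/124) × (97/124) × (36/124) × (66/124) × (88/124) ≈ 0.0445013
P(condition A | x) = 0.00241376 / 0.05903516 ≈ 0.041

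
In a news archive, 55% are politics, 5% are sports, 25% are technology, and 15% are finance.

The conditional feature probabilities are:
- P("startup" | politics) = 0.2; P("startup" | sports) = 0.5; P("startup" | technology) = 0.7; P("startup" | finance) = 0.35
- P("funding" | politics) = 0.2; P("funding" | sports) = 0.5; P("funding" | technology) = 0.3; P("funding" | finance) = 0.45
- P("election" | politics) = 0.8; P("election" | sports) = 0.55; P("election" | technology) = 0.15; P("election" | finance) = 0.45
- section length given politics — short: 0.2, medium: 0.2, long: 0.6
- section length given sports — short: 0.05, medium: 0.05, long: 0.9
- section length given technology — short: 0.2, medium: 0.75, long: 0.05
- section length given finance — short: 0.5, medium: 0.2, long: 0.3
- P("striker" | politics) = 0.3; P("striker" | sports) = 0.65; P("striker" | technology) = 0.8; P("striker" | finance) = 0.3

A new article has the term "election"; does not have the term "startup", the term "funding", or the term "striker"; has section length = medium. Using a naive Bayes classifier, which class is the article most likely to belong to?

politics

politics: 0.55 × (1−0.2) × (1−0.2) × 0.8 × 0.2 × (1−0.3) = 0.039424
sports: 0.05 × (1−0.5) × (1−0.5) × 0.55 × 0.05 × (1−0.65) = 0.0001203125
technology: 0.25 × (1−0.7) × (1−0.3) × 0.15 × 0.75 × (1−0.8) = 0.00118125
finance: 0.15 × (1−0.35) × (1−0.45) × 0.45 × 0.2 × (1−0.3) = 0.003378375
Highest score → politics.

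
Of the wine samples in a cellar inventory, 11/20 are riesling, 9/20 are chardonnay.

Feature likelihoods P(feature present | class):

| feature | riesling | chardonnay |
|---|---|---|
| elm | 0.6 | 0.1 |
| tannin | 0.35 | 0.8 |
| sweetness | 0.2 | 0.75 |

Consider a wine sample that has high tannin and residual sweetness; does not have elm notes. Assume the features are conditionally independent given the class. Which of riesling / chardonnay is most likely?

riesling: 0.55 × (1−0.6) × 0.35 × 0.2 = 0.0154
chardonnay: 0.45 × (1−0.1) × 0.8 × 0.75 = 0.243
Highest score → chardonnay.

chardonnay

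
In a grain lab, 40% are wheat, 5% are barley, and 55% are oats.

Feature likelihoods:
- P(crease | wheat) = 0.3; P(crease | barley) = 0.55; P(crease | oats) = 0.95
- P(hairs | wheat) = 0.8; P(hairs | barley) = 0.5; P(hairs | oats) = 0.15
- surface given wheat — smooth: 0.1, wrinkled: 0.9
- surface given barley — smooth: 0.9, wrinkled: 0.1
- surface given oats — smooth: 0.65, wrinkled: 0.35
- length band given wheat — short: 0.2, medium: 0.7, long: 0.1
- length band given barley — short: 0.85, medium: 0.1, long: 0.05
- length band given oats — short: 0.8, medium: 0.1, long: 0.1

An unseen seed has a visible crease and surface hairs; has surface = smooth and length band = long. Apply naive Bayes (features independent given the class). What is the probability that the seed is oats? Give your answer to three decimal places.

wheat: 0.4 × 0.3 × 0.8 × 0.1 × 0.1 = 0.00096
barley: 0.05 × 0.55 × 0.5 × 0.9 × 0.05 = 0.00061875
oats: 0.55 × 0.95 × 0.15 × 0.65 × 0.1 = 0.005094375
P(oats | x) = 0.005094375 / 0.006673125 ≈ 0.763

0.763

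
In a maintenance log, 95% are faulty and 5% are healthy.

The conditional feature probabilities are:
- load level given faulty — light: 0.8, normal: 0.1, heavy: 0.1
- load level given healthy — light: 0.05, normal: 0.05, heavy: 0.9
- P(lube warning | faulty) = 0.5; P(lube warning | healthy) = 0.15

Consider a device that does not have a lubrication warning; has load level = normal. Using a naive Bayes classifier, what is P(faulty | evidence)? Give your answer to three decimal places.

0.957

faulty: 0.95 × 0.1 × (1−0.5) = 0.0475
healthy: 0.05 × 0.05 × (1−0.15) = 0.002125
P(faulty | x) = 0.0475 / 0.049625 ≈ 0.957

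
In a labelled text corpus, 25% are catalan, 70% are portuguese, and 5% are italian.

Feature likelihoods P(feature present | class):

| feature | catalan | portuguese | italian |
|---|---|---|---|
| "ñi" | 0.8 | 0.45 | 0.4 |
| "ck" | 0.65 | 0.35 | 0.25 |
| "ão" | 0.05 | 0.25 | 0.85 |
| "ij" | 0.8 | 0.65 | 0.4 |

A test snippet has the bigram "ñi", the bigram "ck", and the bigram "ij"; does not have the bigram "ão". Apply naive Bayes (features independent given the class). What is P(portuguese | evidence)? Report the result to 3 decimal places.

catalan: 0.25 × 0.8 × 0.65 × (1−0.05) × 0.8 = 0.0988
portuguese: 0.7 × 0.45 × 0.35 × (1−0.25) × 0.65 = 0.053746875
italian: 0.05 × 0.4 × 0.25 × (1−0.85) × 0.4 = 0.0003
P(portuguese | x) = 0.053746875 / 0.152846875 ≈ 0.352

0.352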